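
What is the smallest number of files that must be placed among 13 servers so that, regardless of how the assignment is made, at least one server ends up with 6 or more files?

With 65 files one could put exactly 5 in each of the 13 servers, and no server would reach 6.
One more file must land in a server that already has 5, giving it 6.
So 13 × 5 + 1 = 66 files are required.

66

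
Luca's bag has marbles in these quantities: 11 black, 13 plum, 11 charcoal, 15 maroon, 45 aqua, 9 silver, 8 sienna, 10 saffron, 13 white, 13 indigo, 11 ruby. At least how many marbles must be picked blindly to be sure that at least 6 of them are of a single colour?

56

An adversary could hand out at most 5 marbles per colour: 5 + 5 + 5 + 5 + 5 + 5 + 5 + 5 + 5 + 5 + 5 = 55 marbles and still no colour has 6.
One more marble lands in a colour already at 5, so 56 draws are enough and 55 are not.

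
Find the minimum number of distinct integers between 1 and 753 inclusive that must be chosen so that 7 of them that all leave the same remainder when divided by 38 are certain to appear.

229

By pigeonhole, the 38 residue classes mod 38 are the pigeonholes.
With 228 integers one could put 6 in each residue class and have no class reach 7.
The 229th integer pushes some class to 7, so 38·6 + 1 = 229.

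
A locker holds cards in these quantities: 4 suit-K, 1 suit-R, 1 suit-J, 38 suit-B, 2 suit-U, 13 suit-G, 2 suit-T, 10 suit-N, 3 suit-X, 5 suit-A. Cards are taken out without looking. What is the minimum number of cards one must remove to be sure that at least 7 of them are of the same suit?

37

An adversary could hand out at most 6 cards per suit (7 suits run out sooner): 4 + 1 + 1 + 6 + 2 + 6 + 2 + 6 + 3 + 5 = 36 cards and still no suit has 7.
By the pigeonhole principle, one more card lands in a suit already at 6, so 37 draws are enough and 36 are not.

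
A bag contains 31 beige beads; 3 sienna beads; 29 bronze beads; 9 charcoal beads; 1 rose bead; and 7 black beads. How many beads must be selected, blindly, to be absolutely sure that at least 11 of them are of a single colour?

By pigeonhole, put each drawn bead into a box by colour. The largest draw with every box below 11 takes min(count, 10) from each colour; colours with fewer than 10 contribute all they have.
Σ min(cᵢ, 10) = 10 + 3 + 10 + 9 + 1 + 7 = 40.
Draw number 40 + 1 = 41 must push one box to 11.

41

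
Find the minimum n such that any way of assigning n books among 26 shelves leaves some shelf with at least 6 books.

131

With 130 books one could put exactly 5 in each of the 26 shelves, and no shelf would reach 6.
By the pigeonhole principle, one more book must land in a shelf that already has 5, giving it 6.
So 26 × 5 + 1 = 131 books are required.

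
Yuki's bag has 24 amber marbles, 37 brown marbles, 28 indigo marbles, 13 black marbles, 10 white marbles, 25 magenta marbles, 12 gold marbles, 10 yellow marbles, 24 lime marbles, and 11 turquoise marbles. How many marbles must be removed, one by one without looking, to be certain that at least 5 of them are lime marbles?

175

In the worst case for collecting lime marbles, every non-lime marble comes out first.
There are 24 + 37 + 28 + 13 + 10 + 25 + 12 + 10 + 11 = 170 non-lime marbles altogether.
After those, each further marble must be lime, so 170 + 5 = 175 draws guarantee 5 lime marbles.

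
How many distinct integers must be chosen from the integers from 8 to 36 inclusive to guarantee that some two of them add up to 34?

A set avoiding the sum 34 can contain at most one of each pair {x, 34−x}, plus the 11 elements whose complement lies outside the range or equal to its own complement.
The integers 17, …, 36 (20 of them) are such a set: any two sum to at least 17+18 = 35 > 34.
Pigeonhole: any 21st integer completes one of the 9 pairs, so 21 choices force a sum of 34.

21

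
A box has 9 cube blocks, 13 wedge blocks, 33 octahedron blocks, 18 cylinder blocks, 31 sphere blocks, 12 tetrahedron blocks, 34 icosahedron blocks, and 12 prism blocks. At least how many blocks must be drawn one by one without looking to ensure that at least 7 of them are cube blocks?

In the worst case for collecting cube blocks, every non-cube block comes out first.
There are 13 + 33 + 18 + 31 + 12 + 34 + 12 = 153 non-cube blocks altogether.
After those, each further block must be cube, so 153 + 7 = 160 draws guarantee 7 cube blocks.

160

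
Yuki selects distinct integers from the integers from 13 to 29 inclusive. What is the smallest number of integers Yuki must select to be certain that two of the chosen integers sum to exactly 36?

13

Group the elements by complementary pair {x, 36−x}: {13,23}, {14,22}, {15,21}, …, giving 5 two-element pairs, the single value 18 (it cannot pair with itself since the integers are distinct), and 6 integers whose partner 36−x falls outside [13,29].
Treating each of those 12 groups as a pigeonhole, one can pick one integer per group — 12 integers — with no two summing to 36.
The 13th integer lands in an occupied pair, forcing a sum of 36.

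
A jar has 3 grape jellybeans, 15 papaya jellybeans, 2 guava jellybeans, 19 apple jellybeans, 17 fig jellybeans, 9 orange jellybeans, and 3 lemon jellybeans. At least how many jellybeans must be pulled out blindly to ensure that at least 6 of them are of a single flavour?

An adversary could hand out at most 5 jellybeans per flavour (grape, guava, lemon run out sooner): 3 + 5 + 2 + 5 + 5 + 5 + 3 = 28 jellybeans and still no flavour has 6.
One more jellybean lands in a flavour already at 5, so 29 draws are enough and 28 are not.

29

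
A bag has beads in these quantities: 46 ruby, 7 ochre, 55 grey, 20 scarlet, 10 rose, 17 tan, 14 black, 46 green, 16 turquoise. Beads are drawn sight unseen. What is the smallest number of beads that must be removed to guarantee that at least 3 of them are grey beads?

179

In the worst case for collecting grey beads, every non-grey bead comes out first.
There are 46 + 7 + 20 + 10 + 17 + 14 + 46 + 16 = 176 non-grey beads altogether.
After those, each further bead must be grey, so 176 + 3 = 179 draws guarantee 3 grey beads.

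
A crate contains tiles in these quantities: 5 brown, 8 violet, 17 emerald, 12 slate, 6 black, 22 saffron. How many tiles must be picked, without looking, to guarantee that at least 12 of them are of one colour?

53

An adversary could hand out at most 11 tiles per colour (brown, violet, black run out sooner): 5 + 8 + 11 + 11 + 6 + 11 = 52 tiles and still no colour has 12.
By the pigeonhole principle, one more tile lands in a colour already at 11, so 53 draws are enough and 52 are not.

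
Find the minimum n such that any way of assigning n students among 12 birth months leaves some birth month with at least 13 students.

With 144 students one could put exactly 12 in each of the 12 birth months, and no birth month would reach 13.
Pigeonhole: one more student must land in a birth month that already has 12, giving it 13.
So 12 × 12 + 1 = 145 students are required.

145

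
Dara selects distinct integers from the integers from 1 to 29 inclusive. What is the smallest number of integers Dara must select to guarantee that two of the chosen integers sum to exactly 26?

Group the elements by complementary pair {x, 26−x}: {1,25}, {2,24}, {3,23}, …, giving 12 two-element pairs, the single value 13 (it cannot pair with itself since the integers are distinct), and 4 integers whose partner 26−x falls outside [1,29].
Treating each of those 17 groups as a pigeonhole, one can pick one integer per group — 17 integers — with no two summing to 26.
The 18th integer lands in an occupied pair, forcing a sum of 26.

18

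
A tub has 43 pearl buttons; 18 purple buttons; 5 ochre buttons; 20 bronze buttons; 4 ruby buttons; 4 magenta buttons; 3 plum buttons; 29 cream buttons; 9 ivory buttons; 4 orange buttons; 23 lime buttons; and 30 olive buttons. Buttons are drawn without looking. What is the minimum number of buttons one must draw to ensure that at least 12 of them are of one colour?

96

Put each drawn button into a box by colour. The largest draw with every box below 12 takes min(count, 11) from each colour; colours with fewer than 11 contribute all they have.
Σ min(cᵢ, 11) = 11 + 11 + 5 + 11 + 4 + 4 + 3 + 11 + 9 + 4 + 11 + 11 = 95.
Draw number 95 + 1 = 96 must push one box to 12.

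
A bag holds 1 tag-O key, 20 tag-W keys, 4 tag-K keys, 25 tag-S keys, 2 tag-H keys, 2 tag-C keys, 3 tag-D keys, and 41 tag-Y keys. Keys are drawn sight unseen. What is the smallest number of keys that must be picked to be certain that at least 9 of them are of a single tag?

37

An adversary could hand out at most 8 keys per tag (5 tags run out sooner): 1 + 8 + 4 + 8 + 2 + 2 + 3 + 8 = 36 keys and still no tag has 9.
By pigeonhole, one more key lands in a tag already at 8, so 37 draws are enough and 36 are not.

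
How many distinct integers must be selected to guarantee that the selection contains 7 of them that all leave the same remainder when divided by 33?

199

By pigeonhole, the 33 residue classes mod 33 are the pigeonholes.
With 198 integers one could put 6 in each residue class and have no class reach 7.
The 199th integer pushes some class to 7, so 33·6 + 1 = 199.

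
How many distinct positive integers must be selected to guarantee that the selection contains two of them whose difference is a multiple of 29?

Integers whose pairwise differences are multiples of 29 are exactly those sharing a remainder mod 29. By the pigeonhole principle, the 29 residue classes mod 29 are the pigeonholes.
With 29 integers one could put 1 in each residue class and have no class reach 2.
The 30th integer pushes some class to 2, so 29·1 + 1 = 30.

30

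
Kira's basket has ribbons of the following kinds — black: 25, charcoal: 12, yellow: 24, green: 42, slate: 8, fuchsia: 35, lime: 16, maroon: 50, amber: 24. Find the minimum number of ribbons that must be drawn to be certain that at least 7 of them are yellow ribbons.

219

In the worst case for collecting yellow ribbons, every non-yellow ribbon comes out first.
There are 25 + 12 + 42 + 8 + 35 + 16 + 50 + 24 = 212 non-yellow ribbons altogether.
After those, each further ribbon must be yellow, so 212 + 7 = 219 draws guarantee 7 yellow ribbons.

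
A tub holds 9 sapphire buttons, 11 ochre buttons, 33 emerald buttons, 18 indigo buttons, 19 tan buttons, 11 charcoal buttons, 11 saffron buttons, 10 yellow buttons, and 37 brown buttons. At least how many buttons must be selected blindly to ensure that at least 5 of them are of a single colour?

37

By the pigeonhole principle, put each drawn button into a box by colour. The largest draw with every box below 5 takes min(count, 4) from each colour.
Σ min(cᵢ, 4) = 4 + 4 + 4 + 4 + 4 + 4 + 4 + 4 + 4 = 36.
Draw number 36 + 1 = 37 must push one box to 5.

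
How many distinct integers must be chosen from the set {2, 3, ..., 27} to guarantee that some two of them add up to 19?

19

A set avoiding the sum 19 can contain at most one of each pair {x, 19−x}, plus the 10 elements whose complement lies outside the range.
The integers 10, …, 27 (18 of them) are such a set: any two sum to at least 10+11 = 21 > 19.
Pigeonhole: any 19th integer completes one of the 8 pairs, so 19 choices force a sum of 19.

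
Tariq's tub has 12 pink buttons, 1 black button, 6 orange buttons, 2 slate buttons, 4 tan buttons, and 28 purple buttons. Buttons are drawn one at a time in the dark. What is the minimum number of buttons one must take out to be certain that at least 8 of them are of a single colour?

An adversary could hand out at most 7 buttons per colour (4 colours run out sooner): 7 + 1 + 6 + 2 + 4 + 7 = 27 buttons and still no colour has 8.
By the pigeonhole principle, one more button lands in a colour already at 7, so 28 draws are enough and 27 are not.

28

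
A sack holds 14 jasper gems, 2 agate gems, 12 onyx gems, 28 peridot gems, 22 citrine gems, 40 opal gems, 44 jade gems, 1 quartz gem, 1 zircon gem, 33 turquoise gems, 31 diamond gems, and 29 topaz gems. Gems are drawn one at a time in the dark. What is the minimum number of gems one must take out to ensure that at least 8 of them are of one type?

By pigeonhole, put each drawn gem into a box by type. The largest draw with every box below 8 takes min(count, 7) from each type; types with fewer than 7 contribute all they have.
Σ min(cᵢ, 7) = 7 + 2 + 7 + 7 + 7 + 7 + 7 + 1 + 1 + 7 + 7 + 7 = 67.
Draw number 67 + 1 = 68 must push one box to 8.

68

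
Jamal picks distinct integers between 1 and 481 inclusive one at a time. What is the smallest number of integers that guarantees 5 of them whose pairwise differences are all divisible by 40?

161

Integers whose pairwise differences are multiples of 40 are exactly those sharing a remainder mod 40. By the pigeonhole principle, the 40 residue classes mod 40 are the pigeonholes.
With 160 integers one could put 4 in each residue class and have no class reach 5.
The 161st integer pushes some class to 5, so 40·4 + 1 = 161.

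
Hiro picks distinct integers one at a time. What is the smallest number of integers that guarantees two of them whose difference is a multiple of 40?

Integers whose pairwise differences are multiples of 40 are exactly those sharing a remainder mod 40. Pigeonhole: the 40 residue classes mod 40 are the pigeonholes.
With 40 integers one could put 1 in each residue class and have no class reach 2.
The 41st integer pushes some class to 2, so 40·1 + 1 = 41.

41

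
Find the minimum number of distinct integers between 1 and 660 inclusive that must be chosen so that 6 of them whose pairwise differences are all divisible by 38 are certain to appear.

191

Integers whose pairwise differences are multiples of 38 are exactly those sharing a remainder mod 38. Pigeonhole: the 38 residue classes mod 38 are the pigeonholes.
With 190 integers one could put 5 in each residue class and have no class reach 6.
The 191st integer pushes some class to 6, so 38·5 + 1 = 191.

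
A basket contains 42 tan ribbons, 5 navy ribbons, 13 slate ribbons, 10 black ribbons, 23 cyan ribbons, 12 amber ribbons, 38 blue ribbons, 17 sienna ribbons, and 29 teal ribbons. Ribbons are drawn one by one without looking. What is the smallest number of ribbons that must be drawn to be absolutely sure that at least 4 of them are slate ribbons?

180

In the worst case for collecting slate ribbons, every non-slate ribbon comes out first.
There are 42 + 5 + 10 + 23 + 12 + 38 + 17 + 29 = 176 non-slate ribbons altogether.
After those, each further ribbon must be slate, so 176 + 4 = 180 draws guarantee 4 slate ribbons.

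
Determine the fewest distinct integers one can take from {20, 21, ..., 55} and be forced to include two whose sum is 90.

27

Two chosen integers sum to 90 exactly when both halves of some pair {x, 90−x} with 35 ≤ x ≤ 90−x ≤ 55 are chosen — 10 such pairs.
The remaining 16 elements (those with no distinct partner in range) can never complete a 90-sum, so the worst case takes all of them and one from each pair: 16 + 10 = 26.
By the pigeonhole principle, the 27th integer has to be the second member of some pair, so 26 + 1 = 27.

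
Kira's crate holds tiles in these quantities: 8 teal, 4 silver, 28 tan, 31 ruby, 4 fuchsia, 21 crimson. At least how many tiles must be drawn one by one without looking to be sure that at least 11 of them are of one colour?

By the pigeonhole principle, the 6 colours are the holes; the tiles drawn are the pigeons.
To avoid 11 of any one colour, the worst case takes at most 10 of each colour, or every tile of a colour that has fewer than 10.
That gives 8 + 4 + 10 + 10 + 4 + 10 = 46 tiles with no colour reaching 11.
The next tile forces some colour to 11, so 46 + 1 = 47.

47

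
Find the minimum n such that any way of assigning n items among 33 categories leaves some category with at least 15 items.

With 462 items one could put exactly 14 in each of the 33 categories, and no category would reach 15.
One more item must land in a category that already has 14, giving it 15.
So 33 × 14 + 1 = 463 items are required.

463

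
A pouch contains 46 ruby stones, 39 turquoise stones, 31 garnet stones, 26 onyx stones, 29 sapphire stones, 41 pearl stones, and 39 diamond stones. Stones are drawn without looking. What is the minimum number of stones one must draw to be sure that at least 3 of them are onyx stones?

In the worst case for collecting onyx stones, every non-onyx stone comes out first.
There are 46 + 39 + 31 + 29 + 41 + 39 = 225 non-onyx stones altogether.
After those, each further stone must be onyx, so 225 + 3 = 228 draws guarantee 3 onyx stones.

228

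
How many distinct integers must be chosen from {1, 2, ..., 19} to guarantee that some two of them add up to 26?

A set avoiding the sum 26 can contain at most one of each pair {x, 26−x}, plus the 7 elements whose complement lies outside the range or equal to its own complement.
The integers 1, …, 13 (13 of them) are such a set: any two sum to at least 1+2 = 3 and at most 12+13 = 25 < 26.
Pigeonhole: any 14th integer completes one of the 6 pairs, so 14 choices force a sum of 26.

14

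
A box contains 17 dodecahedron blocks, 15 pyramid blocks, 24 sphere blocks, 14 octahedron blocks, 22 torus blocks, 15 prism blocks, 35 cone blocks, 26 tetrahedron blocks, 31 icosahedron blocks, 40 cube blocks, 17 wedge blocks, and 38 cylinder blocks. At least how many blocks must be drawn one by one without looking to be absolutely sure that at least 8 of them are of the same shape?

An adversary could hand out at most 7 blocks per shape: 7 + 7 + 7 + 7 + 7 + 7 + 7 + 7 + 7 + 7 + 7 + 7 = 84 blocks and still no shape has 8.
By the pigeonhole principle, one more block lands in a shape already at 7, so 85 draws are enough and 84 are not.

85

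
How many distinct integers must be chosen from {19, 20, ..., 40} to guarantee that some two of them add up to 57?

13

Two chosen integers sum to 57 exactly when both halves of some pair {x, 57−x} with 19 ≤ x ≤ 57−x ≤ 38 are chosen — 10 such pairs.
The remaining 2 elements (those with no distinct partner in range) can never complete a 57-sum, so the worst case takes all of them and one from each pair: 2 + 10 = 12.
Pigeonhole: the 13th integer has to be the second member of some pair, so 12 + 1 = 13.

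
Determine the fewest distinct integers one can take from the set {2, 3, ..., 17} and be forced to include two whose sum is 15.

Group the elements by complementary pair {x, 15−x}: {2,13}, {3,12}, {4,11}, …, giving 6 two-element pairs and 4 integers whose partner 15−x falls outside [2,17].
Pigeonhole: treating each of those 10 groups as a pigeonhole, one can pick one integer per group — 10 integers — with no two summing to 15.
The 11th integer lands in an occupied pair, forcing a sum of 15.

11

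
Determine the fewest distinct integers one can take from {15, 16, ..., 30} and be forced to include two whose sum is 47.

10

Group the elements by complementary pair {x, 47−x}: {17,30}, {18,29}, {19,28}, …, giving 7 two-element pairs and 2 integers whose partner 47−x falls outside [15,30].
Pigeonhole: treating each of those 9 groups as a pigeonhole, one can pick one integer per group — 9 integers — with no two summing to 47.
The 10th integer lands in an occupied pair, forcing a sum of 47.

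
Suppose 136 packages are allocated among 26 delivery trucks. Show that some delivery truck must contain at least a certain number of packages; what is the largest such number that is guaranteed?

6

By pigeonhole, the 26 delivery trucks are the holes and the 136 packages are the pigeons.
If every delivery truck held at most 5 packages, the total would be at most 26 × 5 = 130, which is less than 136.
So some delivery truck holds at least ⌈136/26⌉ = 6 packages.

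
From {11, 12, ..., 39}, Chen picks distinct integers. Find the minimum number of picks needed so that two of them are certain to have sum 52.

17

Two chosen integers sum to 52 exactly when both halves of some pair {x, 52−x} with 13 ≤ x ≤ 52−x ≤ 39 are chosen — 13 such pairs.
The remaining 3 elements (those with no distinct partner in range) can never complete a 52-sum, so the worst case takes all of them and one from each pair: 3 + 13 = 16.
By pigeonhole, the 17th integer has to be the second member of some pair, so 16 + 1 = 17.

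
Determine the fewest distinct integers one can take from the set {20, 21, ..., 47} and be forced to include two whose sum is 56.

Group the elements by complementary pair {x, 56−x}: {20,36}, {21,35}, {22,34}, …, giving 8 two-element pairs, the single value 28 (it cannot pair with itself since the integers are distinct), and 11 integers whose partner 56−x falls outside [20,47].
Treating each of those 20 groups as a pigeonhole, one can pick one integer per group — 20 integers — with no two summing to 56.
The 21st integer lands in an occupied pair, forcing a sum of 56.

21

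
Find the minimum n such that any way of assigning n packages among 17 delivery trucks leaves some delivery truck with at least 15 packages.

With 238 packages one could put exactly 14 in each of the 17 delivery trucks, and no delivery truck would reach 15.
Pigeonhole: one more package must land in a delivery truck that already has 14, giving it 15.
So 17 × 14 + 1 = 239 packages are required.

239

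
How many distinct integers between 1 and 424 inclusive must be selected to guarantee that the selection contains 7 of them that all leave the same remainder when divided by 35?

The 35 residue classes mod 35 are the pigeonholes.
With 210 integers one could put 6 in each residue class and have no class reach 7.
The 211th integer pushes some class to 7, so 35·6 + 1 = 211.

211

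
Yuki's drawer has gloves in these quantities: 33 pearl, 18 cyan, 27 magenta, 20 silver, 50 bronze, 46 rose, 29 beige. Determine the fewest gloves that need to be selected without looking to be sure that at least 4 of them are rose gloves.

In the worst case for collecting rose gloves, every non-rose glove comes out first.
There are 33 + 18 + 27 + 20 + 50 + 29 = 177 non-rose gloves altogether.
After those, each further glove must be rose, so 177 + 4 = 181 draws guarantee 4 rose gloves.

181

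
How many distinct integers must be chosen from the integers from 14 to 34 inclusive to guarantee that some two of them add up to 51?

Group the elements by complementary pair {x, 51−x}: {17,34}, {18,33}, {19,32}, …, giving 9 two-element pairs and 3 integers whose partner 51−x falls outside [14,34].
Treating each of those 12 groups as a pigeonhole, one can pick one integer per group — 12 integers — with no two summing to 51.
The 13th integer lands in an occupied pair, forcing a sum of 51.

13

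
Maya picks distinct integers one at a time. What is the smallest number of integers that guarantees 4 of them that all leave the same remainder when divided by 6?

19

Pigeonhole: the 6 residue classes mod 6 are the pigeonholes.
With 18 integers one could put 3 in each residue class and have no class reach 4.
The 19th integer pushes some class to 4, so 6·3 + 1 = 19.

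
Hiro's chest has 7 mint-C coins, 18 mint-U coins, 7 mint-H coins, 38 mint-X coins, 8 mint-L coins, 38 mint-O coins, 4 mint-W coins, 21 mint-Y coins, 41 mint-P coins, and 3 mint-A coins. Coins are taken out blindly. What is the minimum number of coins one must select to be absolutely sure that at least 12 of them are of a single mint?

85

By pigeonhole, put each drawn coin into a box by mint. The largest draw with every box below 12 takes min(count, 11) from each mint; mints with fewer than 11 contribute all they have.
Σ min(cᵢ, 11) = 7 + 11 + 7 + 11 + 8 + 11 + 4 + 11 + 11 + 3 = 84.
Draw number 84 + 1 = 85 must push one box to 12.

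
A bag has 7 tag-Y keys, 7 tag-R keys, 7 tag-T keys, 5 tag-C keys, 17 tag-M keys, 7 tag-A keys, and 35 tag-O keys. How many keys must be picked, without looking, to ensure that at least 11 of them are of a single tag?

54

By pigeonhole, the 7 tags are the holes; the keys drawn are the pigeons.
To avoid 11 of any one tag, the worst case takes at most 10 of each tag, or every key of a tag that has fewer than 10.
That gives 7 + 7 + 7 + 5 + 10 + 7 + 10 = 53 keys with no tag reaching 11.
The next key forces some tag to 11, so 53 + 1 = 54.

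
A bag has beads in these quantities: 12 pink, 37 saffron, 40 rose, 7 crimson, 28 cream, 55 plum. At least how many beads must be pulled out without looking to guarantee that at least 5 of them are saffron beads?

147

In the worst case for collecting saffron beads, every non-saffron bead comes out first.
There are 12 + 40 + 7 + 28 + 55 = 142 non-saffron beads altogether.
After those, each further bead must be saffron, so 142 + 5 = 147 draws guarantee 5 saffron beads.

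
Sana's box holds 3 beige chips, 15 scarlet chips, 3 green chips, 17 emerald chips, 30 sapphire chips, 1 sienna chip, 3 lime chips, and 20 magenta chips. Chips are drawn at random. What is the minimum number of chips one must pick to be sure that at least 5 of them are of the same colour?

27

An adversary could hand out at most 4 chips per colour (4 colours run out sooner): 3 + 4 + 3 + 4 + 4 + 1 + 3 + 4 = 26 chips and still no colour has 5.
One more chip lands in a colour already at 4, so 27 draws are enough and 26 are not.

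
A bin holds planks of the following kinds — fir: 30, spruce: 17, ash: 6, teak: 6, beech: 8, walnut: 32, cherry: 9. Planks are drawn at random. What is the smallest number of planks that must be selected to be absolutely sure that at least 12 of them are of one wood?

The 7 woods are the holes; the planks drawn are the pigeons.
To avoid 12 of any one wood, the worst case takes at most 11 of each wood, or every plank of a wood that has fewer than 11.
That gives 11 + 11 + 6 + 6 + 8 + 11 + 9 = 62 planks with no wood reaching 12.
The next plank forces some wood to 12, so 62 + 1 = 63.

63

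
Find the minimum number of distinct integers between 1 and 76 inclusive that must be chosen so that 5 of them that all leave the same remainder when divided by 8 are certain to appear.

33

The 8 residue classes mod 8 are the pigeonholes.
With 32 integers one could put 4 in each residue class and have no class reach 5.
The 33rd integer pushes some class to 5, so 8·4 + 1 = 33.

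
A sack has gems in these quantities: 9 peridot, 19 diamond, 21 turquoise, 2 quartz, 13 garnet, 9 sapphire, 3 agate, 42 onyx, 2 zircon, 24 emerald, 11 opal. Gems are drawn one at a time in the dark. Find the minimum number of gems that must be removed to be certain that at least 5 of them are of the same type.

Put each drawn gem into a box by type. The largest draw with every box below 5 takes min(count, 4) from each type; types with fewer than 4 contribute all they have.
Σ min(cᵢ, 4) = 4 + 4 + 4 + 2 + 4 + 4 + 3 + 4 + 2 + 4 + 4 = 39.
Draw number 39 + 1 = 40 must push one box to 5.

40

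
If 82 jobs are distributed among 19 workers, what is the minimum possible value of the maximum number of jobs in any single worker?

By pigeonhole, the 19 workers are the holes and the 82 jobs are the pigeons.
If every worker held at most 4 jobs, the total would be at most 19 × 4 = 76, which is less than 82.
So some worker holds at least ⌈82/19⌉ = 5 jobs.

5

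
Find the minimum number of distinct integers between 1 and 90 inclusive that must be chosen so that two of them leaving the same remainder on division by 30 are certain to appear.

31

By the pigeonhole principle, the 30 residue classes mod 30 are the pigeonholes.
With 30 integers one could put 1 in each residue class and have no class reach 2.
The 31st integer pushes some class to 2, so 30·1 + 1 = 31.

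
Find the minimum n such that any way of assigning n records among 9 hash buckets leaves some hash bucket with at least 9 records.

73

With 72 records one could put exactly 8 in each of the 9 hash buckets, and no hash bucket would reach 9.
By pigeonhole, one more record must land in a hash bucket that already has 8, giving it 9.
So 9 × 8 + 1 = 73 records are required.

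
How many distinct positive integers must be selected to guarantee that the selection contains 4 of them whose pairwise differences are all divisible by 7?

22

Integers whose pairwise differences are multiples of 7 are exactly those sharing a remainder mod 7. The 7 residue classes mod 7 are the pigeonholes.
With 21 integers one could put 3 in each residue class and have no class reach 4.
The 22nd integer pushes some class to 4, so 7·3 + 1 = 22.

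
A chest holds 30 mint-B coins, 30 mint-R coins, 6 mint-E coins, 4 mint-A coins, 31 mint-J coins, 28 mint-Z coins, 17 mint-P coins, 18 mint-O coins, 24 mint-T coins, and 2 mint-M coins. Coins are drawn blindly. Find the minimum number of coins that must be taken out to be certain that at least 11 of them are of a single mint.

Put each drawn coin into a box by mint. The largest draw with every box below 11 takes min(count, 10) from each mint; mints with fewer than 10 contribute all they have.
Σ min(cᵢ, 10) = 10 + 10 + 6 + 4 + 10 + 10 + 10 + 10 + 10 + 2 = 82.
Draw number 82 + 1 = 83 must push one box to 11.

83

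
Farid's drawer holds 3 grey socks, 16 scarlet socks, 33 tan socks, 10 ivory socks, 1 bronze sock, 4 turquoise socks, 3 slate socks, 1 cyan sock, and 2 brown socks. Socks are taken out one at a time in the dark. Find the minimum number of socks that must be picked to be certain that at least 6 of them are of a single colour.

An adversary could hand out at most 5 socks per colour (6 colours run out sooner): 3 + 5 + 5 + 5 + 1 + 4 + 3 + 1 + 2 = 29 socks and still no colour has 6.
By pigeonhole, one more sock lands in a colour already at 5, so 30 draws are enough and 29 are not.

30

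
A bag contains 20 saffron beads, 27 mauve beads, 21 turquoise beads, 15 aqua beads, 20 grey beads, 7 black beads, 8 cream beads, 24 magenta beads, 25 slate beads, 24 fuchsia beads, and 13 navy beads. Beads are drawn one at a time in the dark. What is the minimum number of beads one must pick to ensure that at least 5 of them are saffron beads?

189

In the worst case for collecting saffron beads, every non-saffron bead comes out first.
There are 27 + 21 + 15 + 20 + 7 + 8 + 24 + 25 + 24 + 13 = 184 non-saffron beads altogether.
After those, each further bead must be saffron, so 184 + 5 = 189 draws guarantee 5 saffron beads.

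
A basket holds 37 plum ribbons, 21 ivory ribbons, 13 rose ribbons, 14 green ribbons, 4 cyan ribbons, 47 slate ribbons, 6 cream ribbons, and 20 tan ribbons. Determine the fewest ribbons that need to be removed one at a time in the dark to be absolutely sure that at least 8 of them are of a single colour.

The 8 colours are the holes; the ribbons drawn are the pigeons.
To avoid 8 of any one colour, the worst case takes at most 7 of each colour, or every ribbon of a colour that has fewer than 7.
That gives 7 + 7 + 7 + 7 + 4 + 7 + 6 + 7 = 52 ribbons with no colour reaching 8.
The next ribbon forces some colour to 8, so 52 + 1 = 53.

53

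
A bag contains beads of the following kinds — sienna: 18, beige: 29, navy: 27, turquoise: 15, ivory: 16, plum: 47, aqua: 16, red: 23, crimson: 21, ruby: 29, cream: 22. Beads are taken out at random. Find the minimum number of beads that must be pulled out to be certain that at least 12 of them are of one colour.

The 11 colours are the holes; the beads drawn are the pigeons.
To avoid 12 of any one colour, the worst case takes at most 11 of each colour.
That gives 11 + 11 + 11 + 11 + 11 + 11 + 11 + 11 + 11 + 11 + 11 = 121 beads with no colour reaching 12.
The next bead forces some colour to 12, so 121 + 1 = 122.

122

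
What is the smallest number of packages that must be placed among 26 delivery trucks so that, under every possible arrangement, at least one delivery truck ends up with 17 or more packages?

417

With 416 packages one could put exactly 16 in each of the 26 delivery trucks, and no delivery truck would reach 17.
By pigeonhole, one more package must land in a delivery truck that already has 16, giving it 17.
So 26 × 16 + 1 = 417 packages are required.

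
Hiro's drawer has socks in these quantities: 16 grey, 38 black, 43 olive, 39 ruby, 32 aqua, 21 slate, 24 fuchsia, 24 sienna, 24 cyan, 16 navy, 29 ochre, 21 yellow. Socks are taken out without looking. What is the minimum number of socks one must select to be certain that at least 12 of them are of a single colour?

133

Pigeonhole: the 12 colours are the holes; the socks drawn are the pigeons.
To avoid 12 of any one colour, the worst case takes at most 11 of each colour.
That gives 11 + 11 + 11 + 11 + 11 + 11 + 11 + 11 + 11 + 11 + 11 + 11 = 132 socks with no colour reaching 12.
The next sock forces some colour to 12, so 132 + 1 = 133.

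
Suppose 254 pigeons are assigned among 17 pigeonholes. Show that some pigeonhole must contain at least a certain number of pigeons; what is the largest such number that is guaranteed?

Pigeonhole: the 17 pigeonholes are the holes and the 254 pigeons are the pigeons.
If every pigeonhole held at most 14 pigeons, the total would be at most 17 × 14 = 238, which is less than 254.
So some pigeonhole holds at least ⌈254/17⌉ = 15 pigeons.

15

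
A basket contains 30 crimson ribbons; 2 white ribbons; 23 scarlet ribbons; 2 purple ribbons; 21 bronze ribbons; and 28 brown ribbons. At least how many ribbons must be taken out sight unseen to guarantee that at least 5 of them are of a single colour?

21

By the pigeonhole principle, the 6 colours are the holes; the ribbons drawn are the pigeons.
To avoid 5 of any one colour, the worst case takes at most 4 of each colour, or every ribbon of a colour that has fewer than 4.
That gives 4 + 2 + 4 + 2 + 4 + 4 = 20 ribbons with no colour reaching 5.
The next ribbon forces some colour to 5, so 20 + 1 = 21.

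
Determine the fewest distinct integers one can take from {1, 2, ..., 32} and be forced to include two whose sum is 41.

Two chosen integers sum to 41 exactly when both halves of some pair {x, 41−x} with 9 ≤ x ≤ 41−x ≤ 32 are chosen — 12 such pairs.
The remaining 8 elements (those with no distinct partner in range) can never complete a 41-sum, so the worst case takes all of them and one from each pair: 8 + 12 = 20.
Pigeonhole: the 21st integer has to be the second member of some pair, so 20 + 1 = 21.

21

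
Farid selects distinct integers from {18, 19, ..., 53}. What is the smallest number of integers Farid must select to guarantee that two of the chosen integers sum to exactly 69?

Two chosen integers sum to 69 exactly when both halves of some pair {x, 69−x} with 18 ≤ x ≤ 69−x ≤ 51 are chosen — 17 such pairs.
The remaining 2 elements (those with no distinct partner in range) can never complete a 69-sum, so the worst case takes all of them and one from each pair: 2 + 17 = 19.
Pigeonhole: the 20th integer has to be the second member of some pair, so 19 + 1 = 20.

20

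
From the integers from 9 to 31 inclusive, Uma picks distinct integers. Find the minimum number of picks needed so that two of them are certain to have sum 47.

Group the elements by complementary pair {x, 47−x}: {16,31}, {17,30}, {18,29}, …, giving 8 two-element pairs and 7 integers whose partner 47−x falls outside [9,31].
By pigeonhole, treating each of those 15 groups as a pigeonhole, one can pick one integer per group — 15 integers — with no two summing to 47.
The 16th integer lands in an occupied pair, forcing a sum of 47.

16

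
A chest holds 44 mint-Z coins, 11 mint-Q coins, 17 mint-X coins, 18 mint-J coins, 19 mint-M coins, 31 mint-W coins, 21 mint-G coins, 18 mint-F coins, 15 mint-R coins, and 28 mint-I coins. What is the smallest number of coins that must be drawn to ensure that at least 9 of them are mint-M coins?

212

In the worst case for collecting mint-M coins, every non-mint-M coin comes out first.
There are 44 + 11 + 17 + 18 + 31 + 21 + 18 + 15 + 28 = 203 non-mint-M coins altogether.
After those, each further coin must be mint-M, so 203 + 9 = 212 draws guarantee 9 mint-M coins.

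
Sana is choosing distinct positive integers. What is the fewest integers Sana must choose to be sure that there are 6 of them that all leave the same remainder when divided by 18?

By pigeonhole, the 18 residue classes mod 18 are the pigeonholes.
With 90 integers one could put 5 in each residue class and have no class reach 6.
The 91st integer pushes some class to 6, so 18·5 + 1 = 91.

91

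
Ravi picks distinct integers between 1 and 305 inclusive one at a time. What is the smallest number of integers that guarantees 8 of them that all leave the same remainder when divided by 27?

By pigeonhole, the 27 residue classes mod 27 are the pigeonholes.
With 189 integers one could put 7 in each residue class and have no class reach 8.
The 190th integer pushes some class to 8, so 27·7 + 1 = 190.

190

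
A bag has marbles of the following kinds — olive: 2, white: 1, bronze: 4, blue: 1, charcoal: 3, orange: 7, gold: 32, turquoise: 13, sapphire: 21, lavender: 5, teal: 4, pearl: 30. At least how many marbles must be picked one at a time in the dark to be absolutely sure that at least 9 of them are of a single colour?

By the pigeonhole principle, put each drawn marble into a box by colour. The largest draw with every box below 9 takes min(count, 8) from each colour; colours with fewer than 8 contribute all they have.
Σ min(cᵢ, 8) = 2 + 1 + 4 + 1 + 3 + 7 + 8 + 8 + 8 + 5 + 4 + 8 = 59.
Draw number 59 + 1 = 60 must push one box to 9.

60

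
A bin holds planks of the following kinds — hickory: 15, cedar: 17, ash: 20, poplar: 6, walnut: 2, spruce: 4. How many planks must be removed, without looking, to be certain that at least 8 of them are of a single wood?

34

Put each drawn plank into a box by wood. The largest draw with every box below 8 takes min(count, 7) from each wood; woods with fewer than 7 contribute all they have.
Σ min(cᵢ, 7) = 7 + 7 + 7 + 6 + 2 + 4 = 33.
Draw number 33 + 1 = 34 must push one box to 8.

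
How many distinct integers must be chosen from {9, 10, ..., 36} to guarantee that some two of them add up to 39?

18

Two chosen integers sum to 39 exactly when both halves of some pair {x, 39−x} with 9 ≤ x ≤ 39−x ≤ 30 are chosen — 11 such pairs.
The remaining 6 elements (those with no distinct partner in range) can never complete a 39-sum, so the worst case takes all of them and one from each pair: 6 + 11 = 17.
By pigeonhole, the 18th integer has to be the second member of some pair, so 17 + 1 = 18.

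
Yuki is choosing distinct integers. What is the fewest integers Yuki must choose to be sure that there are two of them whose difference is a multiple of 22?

23

Integers whose pairwise differences are multiples of 22 are exactly those sharing a remainder mod 22. The 22 residue classes mod 22 are the pigeonholes.
With 22 integers one could put 1 in each residue class and have no class reach 2.
The 23rd integer pushes some class to 2, so 22·1 + 1 = 23.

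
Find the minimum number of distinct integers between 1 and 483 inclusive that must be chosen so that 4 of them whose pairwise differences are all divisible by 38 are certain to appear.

115

Integers whose pairwise differences are multiples of 38 are exactly those sharing a remainder mod 38. The 38 residue classes mod 38 are the pigeonholes.
With 114 integers one could put 3 in each residue class and have no class reach 4.
The 115th integer pushes some class to 4, so 38·3 + 1 = 115.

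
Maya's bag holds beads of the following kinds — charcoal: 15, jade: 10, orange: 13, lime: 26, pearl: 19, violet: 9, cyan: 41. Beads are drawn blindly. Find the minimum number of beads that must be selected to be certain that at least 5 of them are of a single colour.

An adversary could hand out at most 4 beads per colour: 4 + 4 + 4 + 4 + 4 + 4 + 4 = 28 beads and still no colour has 5.
One more bead lands in a colour already at 4, so 29 draws are enough and 28 are not.

29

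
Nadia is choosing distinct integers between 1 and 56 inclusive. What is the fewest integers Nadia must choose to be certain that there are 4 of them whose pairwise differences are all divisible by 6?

Integers whose pairwise differences are multiples of 6 are exactly those sharing a remainder mod 6. By pigeonhole, the 6 residue classes mod 6 are the pigeonholes.
With 18 integers one could put 3 in each residue class and have no class reach 4.
The 19th integer pushes some class to 4, so 6·3 + 1 = 19.

19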